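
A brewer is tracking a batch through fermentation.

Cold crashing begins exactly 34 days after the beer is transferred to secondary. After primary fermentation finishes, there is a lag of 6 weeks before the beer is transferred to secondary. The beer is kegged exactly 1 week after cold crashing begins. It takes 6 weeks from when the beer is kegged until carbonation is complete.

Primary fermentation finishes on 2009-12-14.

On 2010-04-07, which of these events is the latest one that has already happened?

Primary fermentation finishes: Dec 14, 2009.
The beer is transferred to secondary: Dec 14, 2009 + 6 weeks = Jan 25, 2010.
Cold crashing begins: Jan 25, 2010 + 34 days = Feb 28, 2010.
The beer is kegged: Feb 28, 2010 + 1 week = Mar 7, 2010.
Carbonation is complete: Mar 7, 2010 + 6 weeks = Apr 18, 2010.
Apr 7, 2010 falls between when the beer is kegged (Mar 7, 2010) and when carbonation is complete (Apr 18, 2010).

The beer is kegged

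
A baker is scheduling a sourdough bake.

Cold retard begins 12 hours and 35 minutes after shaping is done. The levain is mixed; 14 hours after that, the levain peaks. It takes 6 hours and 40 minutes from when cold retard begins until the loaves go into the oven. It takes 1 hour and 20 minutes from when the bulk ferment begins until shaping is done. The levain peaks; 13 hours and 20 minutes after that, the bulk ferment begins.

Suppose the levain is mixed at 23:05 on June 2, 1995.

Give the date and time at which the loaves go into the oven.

23:00 on June 4, 1995

The levain is mixed: 23:05 Jun 2, 1995.
The levain peaks: 23:05 Jun 2, 1995 + 14h = 13:05 Jun 3, 1995.
The bulk ferment begins: 13:05 Jun 3, 1995 + 13h20m = 02:25 Jun 4, 1995.
Shaping is done: 02:25 Jun 4, 1995 + 1h20m = 03:45 Jun 4, 1995.
Cold retard begins: 03:45 Jun 4, 1995 + 12h35m = 16:20 Jun 4, 1995.
The loaves go into the oven: 16:20 Jun 4, 1995 + 6h40m = 23:00 Jun 4, 1995.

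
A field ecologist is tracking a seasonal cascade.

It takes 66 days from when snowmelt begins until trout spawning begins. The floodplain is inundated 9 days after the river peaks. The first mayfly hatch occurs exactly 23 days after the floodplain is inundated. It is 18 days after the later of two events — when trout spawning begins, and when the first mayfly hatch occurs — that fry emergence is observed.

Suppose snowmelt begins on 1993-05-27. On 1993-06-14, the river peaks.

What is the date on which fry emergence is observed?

Snowmelt begins: May 27, 1993.
Trout spawning begins: May 27, 1993 + 66 days = Aug 1, 1993.
The river peaks: Jun 14, 1993.
The floodplain is inundated: Jun 14, 1993 + 9 days = Jun 23, 1993.
The first mayfly hatch occurs: Jun 23, 1993 + 23 days = Jul 16, 1993.
Both prerequisites met — trout spawning begins (Aug 1, 1993), the first mayfly hatch occurs (Jul 16, 1993); the later is Aug 1, 1993.
Fry emergence is observed: Aug 1, 1993 + 18 days = Aug 19, 1993.

1993-08-19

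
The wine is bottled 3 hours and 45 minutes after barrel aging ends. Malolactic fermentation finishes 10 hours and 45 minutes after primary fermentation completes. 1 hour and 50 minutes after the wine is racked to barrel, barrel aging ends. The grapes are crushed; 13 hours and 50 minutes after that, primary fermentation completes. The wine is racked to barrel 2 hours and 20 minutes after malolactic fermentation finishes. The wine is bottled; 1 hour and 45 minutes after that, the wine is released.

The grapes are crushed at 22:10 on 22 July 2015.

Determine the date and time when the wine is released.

The grapes are crushed: 22:10 Jul 22, 2015.
Primary fermentation completes: 22:10 Jul 22, 2015 + 13h50m = 12:00 Jul 23, 2015.
Malolactic fermentation finishes: 12:00 Jul 23, 2015 + 10h45m = 22:45 Jul 23, 2015.
The wine is racked to barrel: 22:45 Jul 23, 2015 + 2h20m = 01:05 Jul 24, 2015.
Barrel aging ends: 01:05 Jul 24, 2015 + 1h50m = 02:55 Jul 24, 2015.
The wine is bottled: 02:55 Jul 24, 2015 + 3h45m = 06:40 Jul 24, 2015.
The wine is released: 06:40 Jul 24, 2015 + 1h45m = 08:25 Jul 24, 2015.

08:25 on 24 July 2015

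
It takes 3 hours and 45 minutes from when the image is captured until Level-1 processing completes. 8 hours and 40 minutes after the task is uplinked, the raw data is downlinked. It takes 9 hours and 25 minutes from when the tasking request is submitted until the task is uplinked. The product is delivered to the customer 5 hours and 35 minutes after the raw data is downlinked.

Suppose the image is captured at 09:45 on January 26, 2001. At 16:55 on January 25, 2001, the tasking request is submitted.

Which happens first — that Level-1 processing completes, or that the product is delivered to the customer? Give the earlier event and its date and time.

Level-1 processing completes — 13:30 on January 26, 2001

The image is captured: 09:45 Jan 26, 2001.
Level-1 processing completes: 09:45 Jan 26, 2001 + 3h45m = 13:30 Jan 26, 2001.
The tasking request is submitted: 16:55 Jan 25, 2001.
The task is uplinked: 16:55 Jan 25, 2001 + 9h25m = 02:20 Jan 26, 2001.
The raw data is downlinked: 02:20 Jan 26, 2001 + 8h40m = 11:00 Jan 26, 2001.
The product is delivered to the customer: 11:00 Jan 26, 2001 + 5h35m = 16:35 Jan 26, 2001.
Comparing: Level-1 processing completes at 13:30 Jan 26, 2001 vs the product is delivered to the customer at 16:35 Jan 26, 2001. Earlier: Level-1 processing completes.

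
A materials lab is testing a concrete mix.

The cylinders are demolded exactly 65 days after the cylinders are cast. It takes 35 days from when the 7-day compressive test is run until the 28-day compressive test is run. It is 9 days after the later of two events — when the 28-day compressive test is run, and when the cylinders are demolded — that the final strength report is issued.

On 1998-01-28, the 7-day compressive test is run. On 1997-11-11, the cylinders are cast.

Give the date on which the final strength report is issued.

1998-03-13

The 7-day compressive test is run: Jan 28, 1998.
The 28-day compressive test is run: Jan 28, 1998 + 35 days = Mar 4, 1998.
The cylinders are cast: Nov 11, 1997.
The cylinders are demolded: Nov 11, 1997 + 65 days = Jan 15, 1998.
Both prerequisites met — the 28-day compressive test is run (Mar 4, 1998), the cylinders are demolded (Jan 15, 1998); the later is Mar 4, 1998.
The final strength report is issued: Mar 4, 1998 + 9 days = Mar 13, 1998.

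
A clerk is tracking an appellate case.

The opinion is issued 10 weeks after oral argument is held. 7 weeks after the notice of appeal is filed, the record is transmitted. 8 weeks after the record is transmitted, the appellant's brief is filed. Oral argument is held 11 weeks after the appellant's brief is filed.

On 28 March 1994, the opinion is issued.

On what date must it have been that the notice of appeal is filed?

19 July 1993

The opinion is issued: Mar 28, 1994.
Oral argument is held: Mar 28, 1994 − 10 weeks = Jan 17, 1994.
The appellant's brief is filed: Jan 17, 1994 − 11 weeks = Nov 1, 1993.
The record is transmitted: Nov 1, 1993 − 8 weeks = Sep 6, 1993.
The notice of appeal is filed: Sep 6, 1993 − 7 weeks = Jul 19, 1993.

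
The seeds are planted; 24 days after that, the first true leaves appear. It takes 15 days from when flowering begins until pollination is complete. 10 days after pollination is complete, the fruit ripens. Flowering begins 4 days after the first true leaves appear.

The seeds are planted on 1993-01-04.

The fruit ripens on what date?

The seeds are planted: Jan 4, 1993.
The first true leaves appear: Jan 4, 1993 + 24 days = Jan 28, 1993.
Flowering begins: Jan 28, 1993 + 4 days = Feb 1, 1993.
Pollination is complete: Feb 1, 1993 + 15 days = Feb 16, 1993.
The fruit ripens: Feb 16, 1993 + 10 days = Feb 26, 1993.

1993-02-26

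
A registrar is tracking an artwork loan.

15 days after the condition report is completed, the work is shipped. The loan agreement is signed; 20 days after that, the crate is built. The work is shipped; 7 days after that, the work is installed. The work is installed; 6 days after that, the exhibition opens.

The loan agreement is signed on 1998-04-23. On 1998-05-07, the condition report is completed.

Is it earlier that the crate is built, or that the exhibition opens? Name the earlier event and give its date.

The loan agreement is signed: Apr 23, 1998.
The crate is built: Apr 23, 1998 + 20 days = May 13, 1998.
The condition report is completed: May 7, 1998.
The work is shipped: May 7, 1998 + 15 days = May 22, 1998.
The work is installed: May 22, 1998 + 7 days = May 29, 1998.
The exhibition opens: May 29, 1998 + 6 days = Jun 4, 1998.
Comparing: the crate is built on May 13, 1998 vs the exhibition opens on Jun 4, 1998. Earlier: the crate is built.

The crate is built — 1998-05-13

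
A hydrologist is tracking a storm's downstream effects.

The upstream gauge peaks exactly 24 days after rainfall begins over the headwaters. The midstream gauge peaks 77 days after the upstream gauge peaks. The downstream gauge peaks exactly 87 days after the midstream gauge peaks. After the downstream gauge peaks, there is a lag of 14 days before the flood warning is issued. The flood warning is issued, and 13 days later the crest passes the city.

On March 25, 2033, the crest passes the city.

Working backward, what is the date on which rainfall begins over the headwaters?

August 22, 2032

The crest passes the city: Mar 25, 2033.
The flood warning is issued: Mar 25, 2033 − 13 days = Mar 12, 2033.
The downstream gauge peaks: Mar 12, 2033 − 14 days = Feb 26, 2033.
The midstream gauge peaks: Feb 26, 2033 − 87 days = Dec 1, 2032.
The upstream gauge peaks: Dec 1, 2032 − 77 days = Sep 15, 2032.
Rainfall begins over the headwaters: Sep 15, 2032 − 24 days = Aug 22, 2032.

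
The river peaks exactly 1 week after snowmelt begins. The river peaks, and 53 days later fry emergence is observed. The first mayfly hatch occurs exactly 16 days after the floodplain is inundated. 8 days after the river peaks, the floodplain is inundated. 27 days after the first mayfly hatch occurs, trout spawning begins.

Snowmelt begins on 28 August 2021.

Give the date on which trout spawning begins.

Snowmelt begins: Aug 28, 2021.
The river peaks: Aug 28, 2021 + 1 week = Sep 4, 2021.
The floodplain is inundated: Sep 4, 2021 + 8 days = Sep 12, 2021.
The first mayfly hatch occurs: Sep 12, 2021 + 16 days = Sep 28, 2021.
Trout spawning begins: Sep 28, 2021 + 27 days = Oct 25, 2021.

25 October 2021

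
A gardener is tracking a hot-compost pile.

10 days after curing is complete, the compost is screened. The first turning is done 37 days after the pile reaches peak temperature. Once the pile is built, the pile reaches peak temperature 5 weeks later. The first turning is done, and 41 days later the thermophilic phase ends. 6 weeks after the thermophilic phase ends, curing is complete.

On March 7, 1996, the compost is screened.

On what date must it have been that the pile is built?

The compost is screened: Mar 7, 1996.
Curing is complete: Mar 7, 1996 − 10 days = Feb 26, 1996.
The thermophilic phase ends: Feb 26, 1996 − 6 weeks = Jan 15, 1996.
The first turning is done: Jan 15, 1996 − 41 days = Dec 5, 1995.
The pile reaches peak temperature: Dec 5, 1995 − 37 days = Oct 29, 1995.
The pile is built: Oct 29, 1995 − 5 weeks = Sep 24, 1995.

September 24, 1995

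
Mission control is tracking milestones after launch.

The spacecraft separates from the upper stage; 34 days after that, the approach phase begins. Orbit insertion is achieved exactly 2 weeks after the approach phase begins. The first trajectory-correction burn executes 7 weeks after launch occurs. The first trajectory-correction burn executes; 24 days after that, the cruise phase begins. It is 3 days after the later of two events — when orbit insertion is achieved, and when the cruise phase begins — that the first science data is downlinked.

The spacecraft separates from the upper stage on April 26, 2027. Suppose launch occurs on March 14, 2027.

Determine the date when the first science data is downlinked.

June 16, 2027

The spacecraft separates from the upper stage: Apr 26, 2027.
The approach phase begins: Apr 26, 2027 + 34 days = May 30, 2027.
Orbit insertion is achieved: May 30, 2027 + 2 weeks = Jun 13, 2027.
Launch occurs: Mar 14, 2027.
The first trajectory-correction burn executes: Mar 14, 2027 + 7 weeks = May 2, 2027.
The cruise phase begins: May 2, 2027 + 24 days = May 26, 2027.
Both prerequisites met — orbit insertion is achieved (Jun 13, 2027), the cruise phase begins (May 26, 2027); the later is Jun 13, 2027.
The first science data is downlinked: Jun 13, 2027 + 3 days = Jun 16, 2027.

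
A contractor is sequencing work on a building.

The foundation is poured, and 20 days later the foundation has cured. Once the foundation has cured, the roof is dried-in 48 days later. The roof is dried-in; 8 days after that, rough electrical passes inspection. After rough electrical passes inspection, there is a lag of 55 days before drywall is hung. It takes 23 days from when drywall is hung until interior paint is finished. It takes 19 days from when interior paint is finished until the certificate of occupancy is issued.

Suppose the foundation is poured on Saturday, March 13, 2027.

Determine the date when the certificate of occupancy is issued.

Thursday, September 2, 2027

The foundation is poured: Mar 13, 2027.
The foundation has cured: Mar 13, 2027 + 20 days = Apr 2, 2027.
The roof is dried-in: Apr 2, 2027 + 48 days = May 20, 2027.
Rough electrical passes inspection: May 20, 2027 + 8 days = May 28, 2027.
Drywall is hung: May 28, 2027 + 55 days = Jul 22, 2027.
Interior paint is finished: Jul 22, 2027 + 23 days = Aug 14, 2027.
The certificate of occupancy is issued: Aug 14, 2027 + 19 days = Sep 2, 2027.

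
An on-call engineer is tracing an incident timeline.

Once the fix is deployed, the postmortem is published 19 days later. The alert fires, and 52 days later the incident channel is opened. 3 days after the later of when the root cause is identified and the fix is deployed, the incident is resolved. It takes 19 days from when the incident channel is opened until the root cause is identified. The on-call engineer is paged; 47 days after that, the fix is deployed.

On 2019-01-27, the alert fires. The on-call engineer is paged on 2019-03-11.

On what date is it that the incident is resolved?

The alert fires: Jan 27, 2019.
The incident channel is opened: Jan 27, 2019 + 52 days = Mar 20, 2019.
The root cause is identified: Mar 20, 2019 + 19 days = Apr 8, 2019.
The on-call engineer is paged: Mar 11, 2019.
The fix is deployed: Mar 11, 2019 + 47 days = Apr 27, 2019.
Both prerequisites met — the root cause is identified (Apr 8, 2019), the fix is deployed (Apr 27, 2019); the later is Apr 27, 2019.
The incident is resolved: Apr 27, 2019 + 3 days = Apr 30, 2019.

2019-04-30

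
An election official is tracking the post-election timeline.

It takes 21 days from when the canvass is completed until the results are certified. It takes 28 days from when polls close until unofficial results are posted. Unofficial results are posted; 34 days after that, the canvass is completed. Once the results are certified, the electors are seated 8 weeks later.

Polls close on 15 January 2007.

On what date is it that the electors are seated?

Polls close: Jan 15, 2007.
Unofficial results are posted: Jan 15, 2007 + 28 days = Feb 12, 2007.
The canvass is completed: Feb 12, 2007 + 34 days = Mar 18, 2007.
The results are certified: Mar 18, 2007 + 21 days = Apr 8, 2007.
The electors are seated: Apr 8, 2007 + 8 weeks = Jun 3, 2007.

3 June 2007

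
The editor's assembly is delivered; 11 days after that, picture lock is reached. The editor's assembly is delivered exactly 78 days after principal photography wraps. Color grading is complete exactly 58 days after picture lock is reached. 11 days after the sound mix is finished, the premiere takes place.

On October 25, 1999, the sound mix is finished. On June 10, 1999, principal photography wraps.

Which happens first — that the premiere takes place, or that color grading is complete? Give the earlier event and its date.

The sound mix is finished: Oct 25, 1999.
The premiere takes place: Oct 25, 1999 + 11 days = Nov 5, 1999.
Principal photography wraps: Jun 10, 1999.
The editor's assembly is delivered: Jun 10, 1999 + 78 days = Aug 27, 1999.
Picture lock is reached: Aug 27, 1999 + 11 days = Sep 7, 1999.
Color grading is complete: Sep 7, 1999 + 58 days = Nov 4, 1999.
Comparing: the premiere takes place on Nov 5, 1999 vs color grading is complete on Nov 4, 1999. Earlier: color grading is complete.

Color grading is complete — November 4, 1999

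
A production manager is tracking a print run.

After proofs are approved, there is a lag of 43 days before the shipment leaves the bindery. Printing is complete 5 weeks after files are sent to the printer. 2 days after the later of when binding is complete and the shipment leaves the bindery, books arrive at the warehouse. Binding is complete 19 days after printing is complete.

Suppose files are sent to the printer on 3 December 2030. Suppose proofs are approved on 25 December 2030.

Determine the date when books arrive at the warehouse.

8 February 2031

Files are sent to the printer: Dec 3, 2030.
Printing is complete: Dec 3, 2030 + 5 weeks = Jan 7, 2031.
Binding is complete: Jan 7, 2031 + 19 days = Jan 26, 2031.
Proofs are approved: Dec 25, 2030.
The shipment leaves the bindery: Dec 25, 2030 + 43 days = Feb 6, 2031.
Both prerequisites met — binding is complete (Jan 26, 2031), the shipment leaves the bindery (Feb 6, 2031); the later is Feb 6, 2031.
Books arrive at the warehouse: Feb 6, 2031 + 2 days = Feb 8, 2031.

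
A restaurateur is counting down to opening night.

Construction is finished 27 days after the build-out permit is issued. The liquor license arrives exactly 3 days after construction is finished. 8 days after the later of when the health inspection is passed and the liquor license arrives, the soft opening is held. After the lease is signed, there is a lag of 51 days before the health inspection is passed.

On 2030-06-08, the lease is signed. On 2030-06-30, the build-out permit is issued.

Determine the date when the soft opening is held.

2030-08-07

The lease is signed: Jun 8, 2030.
The health inspection is passed: Jun 8, 2030 + 51 days = Jul 29, 2030.
The build-out permit is issued: Jun 30, 2030.
Construction is finished: Jun 30, 2030 + 27 days = Jul 27, 2030.
The liquor license arrives: Jul 27, 2030 + 3 days = Jul 30, 2030.
Both prerequisites met — the health inspection is passed (Jul 29, 2030), the liquor license arrives (Jul 30, 2030); the later is Jul 30, 2030.
The soft opening is held: Jul 30, 2030 + 8 days = Aug 7, 2030.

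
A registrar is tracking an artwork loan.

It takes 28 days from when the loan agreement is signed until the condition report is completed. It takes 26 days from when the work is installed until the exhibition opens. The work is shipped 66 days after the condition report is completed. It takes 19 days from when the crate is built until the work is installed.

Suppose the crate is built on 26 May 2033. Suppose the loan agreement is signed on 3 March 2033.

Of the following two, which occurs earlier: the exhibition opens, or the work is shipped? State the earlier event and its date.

The work is shipped — 5 June 2033

The crate is built: May 26, 2033.
The work is installed: May 26, 2033 + 19 days = Jun 14, 2033.
The exhibition opens: Jun 14, 2033 + 26 days = Jul 10, 2033.
The loan agreement is signed: Mar 3, 2033.
The condition report is completed: Mar 3, 2033 + 28 days = Mar 31, 2033.
The work is shipped: Mar 31, 2033 + 66 days = Jun 5, 2033.
Comparing: the exhibition opens on Jul 10, 2033 vs the work is shipped on Jun 5, 2033. Earlier: the work is shipped.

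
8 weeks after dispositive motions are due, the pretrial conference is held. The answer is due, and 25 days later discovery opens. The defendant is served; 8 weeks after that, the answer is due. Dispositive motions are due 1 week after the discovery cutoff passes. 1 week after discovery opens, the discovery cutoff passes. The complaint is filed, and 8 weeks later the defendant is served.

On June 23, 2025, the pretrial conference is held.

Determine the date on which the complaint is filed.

The pretrial conference is held: Jun 23, 2025.
Dispositive motions are due: Jun 23, 2025 − 8 weeks = Apr 28, 2025.
The discovery cutoff passes: Apr 28, 2025 − 1 week = Apr 21, 2025.
Discovery opens: Apr 21, 2025 − 1 week = Apr 14, 2025.
The answer is due: Apr 14, 2025 − 25 days = Mar 20, 2025.
The defendant is served: Mar 20, 2025 − 8 weeks = Jan 23, 2025.
The complaint is filed: Jan 23, 2025 − 8 weeks = Nov 28, 2024.

November 28, 2024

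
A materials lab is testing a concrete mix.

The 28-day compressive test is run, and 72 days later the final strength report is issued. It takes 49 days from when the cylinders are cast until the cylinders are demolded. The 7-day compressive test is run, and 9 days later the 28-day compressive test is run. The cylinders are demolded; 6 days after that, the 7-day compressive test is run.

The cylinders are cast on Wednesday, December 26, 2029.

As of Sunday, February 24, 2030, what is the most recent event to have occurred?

The 7-day compressive test is run

The cylinders are cast: Dec 26, 2029.
The cylinders are demolded: Dec 26, 2029 + 49 days = Feb 13, 2030.
The 7-day compressive test is run: Feb 13, 2030 + 6 days = Feb 19, 2030.
The 28-day compressive test is run: Feb 19, 2030 + 9 days = Feb 28, 2030.
The final strength report is issued: Feb 28, 2030 + 72 days = May 11, 2030.
Feb 24, 2030 falls between when the 7-day compressive test is run (Feb 19, 2030) and when the 28-day compressive test is run (Feb 28, 2030).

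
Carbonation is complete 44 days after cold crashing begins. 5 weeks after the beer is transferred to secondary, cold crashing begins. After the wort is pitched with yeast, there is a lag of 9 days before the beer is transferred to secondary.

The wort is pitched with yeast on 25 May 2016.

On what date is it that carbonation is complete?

21 August 2016

The wort is pitched with yeast: May 25, 2016.
The beer is transferred to secondary: May 25, 2016 + 9 days = Jun 3, 2016.
Cold crashing begins: Jun 3, 2016 + 5 weeks = Jul 8, 2016.
Carbonation is complete: Jul 8, 2016 + 44 days = Aug 21, 2016.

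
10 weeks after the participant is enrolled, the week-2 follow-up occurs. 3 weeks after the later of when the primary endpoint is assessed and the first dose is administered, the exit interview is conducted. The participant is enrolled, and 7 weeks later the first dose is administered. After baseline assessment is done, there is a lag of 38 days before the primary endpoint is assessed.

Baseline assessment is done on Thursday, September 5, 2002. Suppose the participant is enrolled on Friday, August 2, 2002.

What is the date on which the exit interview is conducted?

Sunday, November 3, 2002

Baseline assessment is done: Sep 5, 2002.
The primary endpoint is assessed: Sep 5, 2002 + 38 days = Oct 13, 2002.
The participant is enrolled: Aug 2, 2002.
The first dose is administered: Aug 2, 2002 + 7 weeks = Sep 20, 2002.
Both prerequisites met — the primary endpoint is assessed (Oct 13, 2002), the first dose is administered (Sep 20, 2002); the later is Oct 13, 2002.
The exit interview is conducted: Oct 13, 2002 + 3 weeks = Nov 3, 2002.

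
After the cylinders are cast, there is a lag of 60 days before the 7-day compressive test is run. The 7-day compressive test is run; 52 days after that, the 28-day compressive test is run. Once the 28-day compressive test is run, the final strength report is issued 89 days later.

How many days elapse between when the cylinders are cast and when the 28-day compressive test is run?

Causal path: the cylinders are cast → the 7-day compressive test is run → the 28-day compressive test is run.
Total delay along the path: 60 + 52 = 112 days.

112 days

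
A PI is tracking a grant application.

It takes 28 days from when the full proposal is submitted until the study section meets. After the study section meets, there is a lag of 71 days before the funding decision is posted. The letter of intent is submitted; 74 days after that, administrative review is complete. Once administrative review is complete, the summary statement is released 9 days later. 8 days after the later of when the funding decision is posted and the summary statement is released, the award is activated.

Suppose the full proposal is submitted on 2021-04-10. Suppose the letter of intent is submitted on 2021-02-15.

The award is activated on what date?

The full proposal is submitted: Apr 10, 2021.
The study section meets: Apr 10, 2021 + 28 days = May 8, 2021.
The funding decision is posted: May 8, 2021 + 71 days = Jul 18, 2021.
The letter of intent is submitted: Feb 15, 2021.
Administrative review is complete: Feb 15, 2021 + 74 days = Apr 30, 2021.
The summary statement is released: Apr 30, 2021 + 9 days = May 9, 2021.
Both prerequisites met — the funding decision is posted (Jul 18, 2021), the summary statement is released (May 9, 2021); the later is Jul 18, 2021.
The award is activated: Jul 18, 2021 + 8 days = Jul 26, 2021.

2021-07-26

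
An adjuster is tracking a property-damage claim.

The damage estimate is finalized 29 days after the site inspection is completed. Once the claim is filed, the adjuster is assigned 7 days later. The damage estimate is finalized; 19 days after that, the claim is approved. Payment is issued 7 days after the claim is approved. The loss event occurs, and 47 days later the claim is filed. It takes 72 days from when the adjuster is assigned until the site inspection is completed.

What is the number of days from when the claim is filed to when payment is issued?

134 days

Causal path: the claim is filed → the adjuster is assigned → the site inspection is completed → the damage estimate is finalized → the claim is approved → payment is issued.
Total delay along the path: 7 + 72 + 29 + 19 + 7 = 134 days.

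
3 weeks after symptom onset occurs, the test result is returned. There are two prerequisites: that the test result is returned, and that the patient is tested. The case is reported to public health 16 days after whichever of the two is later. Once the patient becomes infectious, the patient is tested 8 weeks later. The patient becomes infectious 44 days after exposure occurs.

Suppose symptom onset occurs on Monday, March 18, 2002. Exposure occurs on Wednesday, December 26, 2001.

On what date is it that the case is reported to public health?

Symptom onset occurs: Mar 18, 2002.
The test result is returned: Mar 18, 2002 + 3 weeks = Apr 8, 2002.
Exposure occurs: Dec 26, 2001.
The patient becomes infectious: Dec 26, 2001 + 44 days = Feb 8, 2002.
The patient is tested: Feb 8, 2002 + 8 weeks = Apr 5, 2002.
Both prerequisites met — the test result is returned (Apr 8, 2002), the patient is tested (Apr 5, 2002); the later is Apr 8, 2002.
The case is reported to public health: Apr 8, 2002 + 16 days = Apr 24, 2002.

Wednesday, April 24, 2002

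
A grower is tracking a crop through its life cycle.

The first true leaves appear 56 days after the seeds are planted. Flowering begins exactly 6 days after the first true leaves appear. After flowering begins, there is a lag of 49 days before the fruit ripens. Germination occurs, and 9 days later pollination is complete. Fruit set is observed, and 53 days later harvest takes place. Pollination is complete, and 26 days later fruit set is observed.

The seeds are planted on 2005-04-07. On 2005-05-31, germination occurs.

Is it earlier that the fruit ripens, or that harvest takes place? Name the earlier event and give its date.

The fruit ripens — 2005-07-27

The seeds are planted: Apr 7, 2005.
The first true leaves appear: Apr 7, 2005 + 56 days = Jun 2, 2005.
Flowering begins: Jun 2, 2005 + 6 days = Jun 8, 2005.
The fruit ripens: Jun 8, 2005 + 49 days = Jul 27, 2005.
Germination occurs: May 31, 2005.
Pollination is complete: May 31, 2005 + 9 days = Jun 9, 2005.
Fruit set is observed: Jun 9, 2005 + 26 days = Jul 5, 2005.
Harvest takes place: Jul 5, 2005 + 53 days = Aug 27, 2005.
Comparing: the fruit ripens on Jul 27, 2005 vs harvest takes place on Aug 27, 2005. Earlier: the fruit ripens.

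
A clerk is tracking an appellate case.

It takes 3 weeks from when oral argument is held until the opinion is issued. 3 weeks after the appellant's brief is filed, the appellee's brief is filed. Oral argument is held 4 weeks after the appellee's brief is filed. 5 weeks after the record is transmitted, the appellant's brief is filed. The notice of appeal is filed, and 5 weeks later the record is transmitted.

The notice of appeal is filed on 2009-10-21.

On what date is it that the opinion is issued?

The notice of appeal is filed: Oct 21, 2009.
The record is transmitted: Oct 21, 2009 + 5 weeks = Nov 25, 2009.
The appellant's brief is filed: Nov 25, 2009 + 5 weeks = Dec 30, 2009.
The appellee's brief is filed: Dec 30, 2009 + 3 weeks = Jan 20, 2010.
Oral argument is held: Jan 20, 2010 + 4 weeks = Feb 17, 2010.
The opinion is issued: Feb 17, 2010 + 3 weeks = Mar 10, 2010.

2010-03-10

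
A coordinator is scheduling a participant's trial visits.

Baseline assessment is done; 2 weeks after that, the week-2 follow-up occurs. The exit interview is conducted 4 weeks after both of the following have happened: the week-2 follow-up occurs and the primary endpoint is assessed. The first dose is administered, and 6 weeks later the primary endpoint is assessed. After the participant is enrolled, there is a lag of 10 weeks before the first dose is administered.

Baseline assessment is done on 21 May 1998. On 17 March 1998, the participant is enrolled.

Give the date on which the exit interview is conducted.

Baseline assessment is done: May 21, 1998.
The week-2 follow-up occurs: May 21, 1998 + 2 weeks = Jun 4, 1998.
The participant is enrolled: Mar 17, 1998.
The first dose is administered: Mar 17, 1998 + 10 weeks = May 26, 1998.
The primary endpoint is assessed: May 26, 1998 + 6 weeks = Jul 7, 1998.
Both prerequisites met — the week-2 follow-up occurs (Jun 4, 1998), the primary endpoint is assessed (Jul 7, 1998); the later is Jul 7, 1998.
The exit interview is conducted: Jul 7, 1998 + 4 weeks = Aug 4, 1998.

4 August 1998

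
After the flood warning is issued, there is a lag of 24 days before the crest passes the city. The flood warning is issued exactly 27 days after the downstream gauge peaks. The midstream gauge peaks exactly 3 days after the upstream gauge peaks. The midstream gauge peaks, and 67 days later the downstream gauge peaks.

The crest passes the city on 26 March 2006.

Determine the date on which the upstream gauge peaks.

The crest passes the city: Mar 26, 2006.
The flood warning is issued: Mar 26, 2006 − 24 days = Mar 2, 2006.
The downstream gauge peaks: Mar 2, 2006 − 27 days = Feb 3, 2006.
The midstream gauge peaks: Feb 3, 2006 − 67 days = Nov 28, 2005.
The upstream gauge peaks: Nov 28, 2005 − 3 days = Nov 25, 2005.

25 November 2005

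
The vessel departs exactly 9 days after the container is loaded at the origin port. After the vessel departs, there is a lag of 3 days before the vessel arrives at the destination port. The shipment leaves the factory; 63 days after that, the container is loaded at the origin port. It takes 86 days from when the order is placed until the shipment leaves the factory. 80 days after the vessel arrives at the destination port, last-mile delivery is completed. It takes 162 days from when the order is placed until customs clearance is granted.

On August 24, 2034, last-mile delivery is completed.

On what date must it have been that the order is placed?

Last-mile delivery is completed: Aug 24, 2034.
The vessel arrives at the destination port: Aug 24, 2034 − 80 days = Jun 5, 2034.
The vessel departs: Jun 5, 2034 − 3 days = Jun 2, 2034.
The container is loaded at the origin port: Jun 2, 2034 − 9 days = May 24, 2034.
The shipment leaves the factory: May 24, 2034 − 63 days = Mar 22, 2034.
The order is placed: Mar 22, 2034 − 86 days = Dec 26, 2033.

December 26, 2033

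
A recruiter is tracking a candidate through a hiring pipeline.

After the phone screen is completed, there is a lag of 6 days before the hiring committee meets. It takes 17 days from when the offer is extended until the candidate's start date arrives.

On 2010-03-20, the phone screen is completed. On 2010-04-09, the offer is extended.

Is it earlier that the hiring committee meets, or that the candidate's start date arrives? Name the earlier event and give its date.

The hiring committee meets — 2010-03-26

The phone screen is completed: Mar 20, 2010.
The hiring committee meets: Mar 20, 2010 + 6 days = Mar 26, 2010.
The offer is extended: Apr 9, 2010.
The candidate's start date arrives: Apr 9, 2010 + 17 days = Apr 26, 2010.
Comparing: the hiring committee meets on Mar 26, 2010 vs the candidate's start date arrives on Apr 26, 2010. Earlier: the hiring committee meets.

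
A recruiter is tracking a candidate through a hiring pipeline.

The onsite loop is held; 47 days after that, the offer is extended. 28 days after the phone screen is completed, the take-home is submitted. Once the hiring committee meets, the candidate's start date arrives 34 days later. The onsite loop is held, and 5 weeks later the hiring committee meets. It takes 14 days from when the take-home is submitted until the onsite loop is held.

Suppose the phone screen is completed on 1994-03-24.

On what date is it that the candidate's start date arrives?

The phone screen is completed: Mar 24, 1994.
The take-home is submitted: Mar 24, 1994 + 28 days = Apr 21, 1994.
The onsite loop is held: Apr 21, 1994 + 14 days = May 5, 1994.
The hiring committee meets: May 5, 1994 + 5 weeks = Jun 9, 1994.
The candidate's start date arrives: Jun 9, 1994 + 34 days = Jul 13, 1994.

1994-07-13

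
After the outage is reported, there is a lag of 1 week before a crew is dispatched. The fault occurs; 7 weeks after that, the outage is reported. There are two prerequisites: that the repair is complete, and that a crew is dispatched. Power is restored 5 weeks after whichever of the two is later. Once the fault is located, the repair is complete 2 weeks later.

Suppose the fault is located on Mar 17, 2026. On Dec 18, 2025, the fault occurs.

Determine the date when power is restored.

The fault is located: Mar 17, 2026.
The repair is complete: Mar 17, 2026 + 2 weeks = Mar 31, 2026.
The fault occurs: Dec 18, 2025.
The outage is reported: Dec 18, 2025 + 7 weeks = Feb 5, 2026.
A crew is dispatched: Feb 5, 2026 + 1 week = Feb 12, 2026.
Both prerequisites met — the repair is complete (Mar 31, 2026), a crew is dispatched (Feb 12, 2026); the later is Mar 31, 2026.
Power is restored: Mar 31, 2026 + 5 weeks = May 5, 2026.

May 5, 2026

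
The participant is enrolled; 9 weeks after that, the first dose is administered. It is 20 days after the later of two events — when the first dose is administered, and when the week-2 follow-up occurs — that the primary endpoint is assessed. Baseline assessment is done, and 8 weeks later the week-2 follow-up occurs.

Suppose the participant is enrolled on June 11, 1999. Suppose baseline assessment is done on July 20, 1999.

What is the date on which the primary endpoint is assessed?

The participant is enrolled: Jun 11, 1999.
The first dose is administered: Jun 11, 1999 + 9 weeks = Aug 13, 1999.
Baseline assessment is done: Jul 20, 1999.
The week-2 follow-up occurs: Jul 20, 1999 + 8 weeks = Sep 14, 1999.
Both prerequisites met — the first dose is administered (Aug 13, 1999), the week-2 follow-up occurs (Sep 14, 1999); the later is Sep 14, 1999.
The primary endpoint is assessed: Sep 14, 1999 + 20 days = Oct 4, 1999.

October 4, 1999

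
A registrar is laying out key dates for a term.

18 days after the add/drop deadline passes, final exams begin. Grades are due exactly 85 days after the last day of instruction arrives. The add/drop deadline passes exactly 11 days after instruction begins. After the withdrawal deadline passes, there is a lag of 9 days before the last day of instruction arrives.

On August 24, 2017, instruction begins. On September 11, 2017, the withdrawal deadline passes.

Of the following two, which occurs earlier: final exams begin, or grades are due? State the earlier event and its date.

Final exams begin — September 22, 2017

Instruction begins: Aug 24, 2017.
The add/drop deadline passes: Aug 24, 2017 + 11 days = Sep 4, 2017.
Final exams begin: Sep 4, 2017 + 18 days = Sep 22, 2017.
The withdrawal deadline passes: Sep 11, 2017.
The last day of instruction arrives: Sep 11, 2017 + 9 days = Sep 20, 2017.
Grades are due: Sep 20, 2017 + 85 days = Dec 14, 2017.
Comparing: final exams begin on Sep 22, 2017 vs grades are due on Dec 14, 2017. Earlier: final exams begin.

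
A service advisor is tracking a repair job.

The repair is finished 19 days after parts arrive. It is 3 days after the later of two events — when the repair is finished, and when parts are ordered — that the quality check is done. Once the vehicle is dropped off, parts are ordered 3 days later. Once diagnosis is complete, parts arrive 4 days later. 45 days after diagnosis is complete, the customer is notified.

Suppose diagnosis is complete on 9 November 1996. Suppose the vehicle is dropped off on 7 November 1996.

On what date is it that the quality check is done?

Diagnosis is complete: Nov 9, 1996.
Parts arrive: Nov 9, 1996 + 4 days = Nov 13, 1996.
The repair is finished: Nov 13, 1996 + 19 days = Dec 2, 1996.
The vehicle is dropped off: Nov 7, 1996.
Parts are ordered: Nov 7, 1996 + 3 days = Nov 10, 1996.
Both prerequisites met — the repair is finished (Dec 2, 1996), parts are ordered (Nov 10, 1996); the later is Dec 2, 1996.
The quality check is done: Dec 2, 1996 + 3 days = Dec 5, 1996.

5 December 1996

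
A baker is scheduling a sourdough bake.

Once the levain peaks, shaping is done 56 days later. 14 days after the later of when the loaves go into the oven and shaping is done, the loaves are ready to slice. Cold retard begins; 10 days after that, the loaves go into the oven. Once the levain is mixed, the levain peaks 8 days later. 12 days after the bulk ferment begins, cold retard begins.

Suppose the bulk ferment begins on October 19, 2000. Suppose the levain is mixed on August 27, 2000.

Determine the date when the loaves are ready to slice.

The bulk ferment begins: Oct 19, 2000.
Cold retard begins: Oct 19, 2000 + 12 days = Oct 31, 2000.
The loaves go into the oven: Oct 31, 2000 + 10 days = Nov 10, 2000.
The levain is mixed: Aug 27, 2000.
The levain peaks: Aug 27, 2000 + 8 days = Sep 4, 2000.
Shaping is done: Sep 4, 2000 + 56 days = Oct 30, 2000.
Both prerequisites met — the loaves go into the oven (Nov 10, 2000), shaping is done (Oct 30, 2000); the later is Nov 10, 2000.
The loaves are ready to slice: Nov 10, 2000 + 14 days = Nov 24, 2000.

November 24, 2000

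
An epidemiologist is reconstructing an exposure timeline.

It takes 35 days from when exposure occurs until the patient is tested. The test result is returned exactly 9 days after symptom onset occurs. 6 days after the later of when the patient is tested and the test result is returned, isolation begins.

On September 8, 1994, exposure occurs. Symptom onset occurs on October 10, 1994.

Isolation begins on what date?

October 25, 1994

Exposure occurs: Sep 8, 1994.
The patient is tested: Sep 8, 1994 + 35 days = Oct 13, 1994.
Symptom onset occurs: Oct 10, 1994.
The test result is returned: Oct 10, 1994 + 9 days = Oct 19, 1994.
Both prerequisites met — the patient is tested (Oct 13, 1994), the test result is returned (Oct 19, 1994); the later is Oct 19, 1994.
Isolation begins: Oct 19, 1994 + 6 days = Oct 25, 1994.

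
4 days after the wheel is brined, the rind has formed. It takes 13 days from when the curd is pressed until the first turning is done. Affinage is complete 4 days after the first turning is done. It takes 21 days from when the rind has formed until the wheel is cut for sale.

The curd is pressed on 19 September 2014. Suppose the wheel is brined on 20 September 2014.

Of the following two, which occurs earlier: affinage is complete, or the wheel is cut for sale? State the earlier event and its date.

Affinage is complete — 6 October 2014

The curd is pressed: Sep 19, 2014.
The first turning is done: Sep 19, 2014 + 13 days = Oct 2, 2014.
Affinage is complete: Oct 2, 2014 + 4 days = Oct 6, 2014.
The wheel is brined: Sep 20, 2014.
The rind has formed: Sep 20, 2014 + 4 days = Sep 24, 2014.
The wheel is cut for sale: Sep 24, 2014 + 21 days = Oct 15, 2014.
Comparing: affinage is complete on Oct 6, 2014 vs the wheel is cut for sale on Oct 15, 2014. Earlier: affinage is complete.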